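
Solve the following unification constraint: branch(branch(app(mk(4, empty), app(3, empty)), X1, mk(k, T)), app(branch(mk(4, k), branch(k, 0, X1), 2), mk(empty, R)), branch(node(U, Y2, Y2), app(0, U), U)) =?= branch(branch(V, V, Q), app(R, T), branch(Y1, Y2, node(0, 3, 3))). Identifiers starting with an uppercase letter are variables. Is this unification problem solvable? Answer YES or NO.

Decompose branch/3: branch(app(mk(4, empty), app(3, empty)), X1, mk(k, T)) =?= branch(V, V, Q),  app(branch(mk(4, k), branch(k, 0, X1), 2), mk(empty, R)) =?= app(R, T),  branch(node(U, Y2, Y2), app(0, U), U) =?= branch(Y1, Y2, node(0, 3, 3)).
Decompose branch/3: app(mk(4, empty), app(3, empty)) =?= V,  X1 =?= V,  mk(k, T) =?= Q.
Bind V := app(mk(4, empty), app(3, empty)); substituting into the one remaining equation that mentions V gives: X1 =?= app(mk(4, empty), app(3, empty)).
Bind X1 := app(mk(4, empty), app(3, empty)); substituting into the one remaining equation that mentions X1 gives: app(branch(mk(4, k), branch(k, 0, app(mk(4, empty), app(3, empty))), 2), mk(empty, R)) =?= app(R, T).
Bind Q := mk(k, T); no other remaining equation mentions Q.
Decompose app/2: branch(mk(4, k), branch(k, 0, app(mk(4, empty), app(3, empty))), 2) =?= R,  mk(empty, R) =?= T.
Bind R := branch(mk(4, k), branch(k, 0, app(mk(4, empty), app(3, empty))), 2); substituting into the one remaining equation that mentions R gives: mk(empty, branch(mk(4, k), branch(k, 0, app(mk(4, empty), app(3, empty))), 2)) =?= T.
Bind T := mk(empty, branch(mk(4, k), branch(k, 0, app(mk(4, empty), app(3, empty))), 2)); no other remaining equation mentions T. Substituting into the earlier binding gives Q := mk(k, mk(empty, branch(mk(4, k), branch(k, 0, app(mk(4, empty), app(3, empty))), 2))).
Decompose branch/3: node(U, Y2, Y2) =?= Y1,  app(0, U) =?= Y2,  U =?= node(0, 3, 3).
Bind Y1 := node(U, Y2, Y2); no other remaining equation mentions Y1.
Bind Y2 := app(0, U); no other remaining equation mentions Y2. Substituting into the earlier binding gives Y1 := node(U, app(0, U), app(0, U)).
Bind U := node(0, 3, 3). Substituting into the earlier bindings gives Y1 := node(node(0, 3, 3), app(0, node(0, 3, 3)), app(0, node(0, 3, 3))), Y2 := app(0, node(0, 3, 3)).
No equations remain and no clash or occurs-check failure arose, so a unifier exists.

YES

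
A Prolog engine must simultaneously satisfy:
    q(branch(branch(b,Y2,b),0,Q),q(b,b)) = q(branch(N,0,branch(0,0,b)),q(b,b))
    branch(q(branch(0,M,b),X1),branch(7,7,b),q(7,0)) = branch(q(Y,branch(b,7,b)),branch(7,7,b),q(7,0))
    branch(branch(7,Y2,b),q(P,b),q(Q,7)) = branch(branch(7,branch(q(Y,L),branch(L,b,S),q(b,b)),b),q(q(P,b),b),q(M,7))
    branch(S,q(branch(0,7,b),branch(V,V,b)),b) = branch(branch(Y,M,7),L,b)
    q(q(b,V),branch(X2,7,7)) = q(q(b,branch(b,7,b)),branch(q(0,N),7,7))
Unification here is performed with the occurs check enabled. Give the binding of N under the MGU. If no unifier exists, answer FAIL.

Decompose q/2: branch(branch(b,Y2,b),0,Q) = branch(N,0,branch(0,0,b)),  q(b,b) = q(b,b).
Decompose branch/3: branch(b,Y2,b) = N,  0 = 0,  Q = branch(0,0,b).
Bind N := branch(b,Y2,b); substituting into the one remaining equation that mentions N gives: q(q(b,V),branch(X2,7,7)) = q(q(b,branch(b,7,b)),branch(q(0,branch(b,Y2,b)),7,7)).
Delete trivial equation 0 = 0.
Bind Q := branch(0,0,b); substituting into the one remaining equation that mentions Q gives: branch(branch(7,Y2,b),q(P,b),q(branch(0,0,b),7)) = branch(branch(7,branch(q(Y,L),branch(L,b,S),q(b,b)),b),q(q(P,b),b),q(M,7)).
Delete trivial equation q(b,b) = q(b,b).
Decompose branch/3: q(branch(0,M,b),X1) = q(Y,branch(b,7,b)),  branch(7,7,b) = branch(7,7,b),  q(7,0) = q(7,0).
Decompose q/2: branch(0,M,b) = Y,  X1 = branch(b,7,b).
Bind Y := branch(0,M,b); substituting into the 2 remaining equations that mention Y gives: branch(branch(7,Y2,b),q(P,b),q(branch(0,0,b),7)) = branch(branch(7,branch(q(branch(0,M,b),L),branch(L,b,S),q(b,b)),b),q(q(P,b),b),q(M,7)),  branch(S,q(branch(0,7,b),branch(V,V,b)),b) = branch(branch(branch(0,M,b),M,7),L,b).
Bind X1 := branch(b,7,b); no other remaining equation mentions X1.
Delete trivial equation branch(7,7,b) = branch(7,7,b).
Delete trivial equation q(7,0) = q(7,0).
Decompose branch/3: branch(7,Y2,b) = branch(7,branch(q(branch(0,M,b),L),branch(L,b,S),q(b,b)),b),  q(P,b) = q(q(P,b),b),  q(branch(0,0,b),7) = q(M,7).
Decompose branch/3: 7 = 7,  Y2 = branch(q(branch(0,M,b),L),branch(L,b,S),q(b,b)),  b = b.
Delete trivial equation 7 = 7.
Bind Y2 := branch(q(branch(0,M,b),L),branch(L,b,S),q(b,b)); substituting into the one remaining equation that mentions Y2 gives: q(q(b,V),branch(X2,7,7)) = q(q(b,branch(b,7,b)),branch(q(0,branch(b,branch(q(branch(0,M,b),L),branch(L,b,S),q(b,b)),b)),7,7)). Substituting into the earlier binding gives N := branch(b,branch(q(branch(0,M,b),L),branch(L,b,S),q(b,b)),b).
Delete trivial equation b = b.
Decompose q/2: P = q(P,b),  b = b.
Occurs check fails: P occurs in q(P,b); the equation P = q(P,b) has no finite solution.

FAIL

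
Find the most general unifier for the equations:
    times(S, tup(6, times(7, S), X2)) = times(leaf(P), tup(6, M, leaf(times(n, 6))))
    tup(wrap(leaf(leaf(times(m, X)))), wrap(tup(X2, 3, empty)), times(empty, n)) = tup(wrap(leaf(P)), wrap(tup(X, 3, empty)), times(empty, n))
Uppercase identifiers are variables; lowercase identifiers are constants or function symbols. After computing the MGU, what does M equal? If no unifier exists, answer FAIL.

times(7, leaf(leaf(times(m, leaf(times(n, 6))))))

Decompose times/2: S = leaf(P),  tup(6, times(7, S), X2) = tup(6, M, leaf(times(n, 6))).
Bind S := leaf(P); substituting into the one remaining equation that mentions S gives: tup(6, times(7, leaf(P)), X2) = tup(6, M, leaf(times(n, 6))).
Decompose tup/3: 6 = 6,  times(7, leaf(P)) = M,  X2 = leaf(times(n, 6)).
Delete trivial equation 6 = 6.
Bind M := times(7, leaf(P)); no other remaining equation mentions M.
Bind X2 := leaf(times(n, 6)); substituting into the remaining equation gives: tup(wrap(leaf(leaf(times(m, X)))), wrap(tup(leaf(times(n, 6)), 3, empty)), times(empty, n)) = tup(wrap(leaf(P)), wrap(tup(X, 3, empty)), times(empty, n)).
Decompose tup/3: wrap(leaf(leaf(times(m, X)))) = wrap(leaf(P)),  wrap(tup(leaf(times(n, 6)), 3, empty)) = wrap(tup(X, 3, empty)),  times(empty, n) = times(empty, n).
Decompose wrap/1: leaf(leaf(times(m, X))) = leaf(P).
Decompose leaf/1: leaf(times(m, X)) = P.
Bind P := leaf(times(m, X)); no other remaining equation mentions P. Substituting into the earlier bindings gives S := leaf(leaf(times(m, X))), M := times(7, leaf(leaf(times(m, X)))).
Decompose wrap/1: tup(leaf(times(n, 6)), 3, empty) = tup(X, 3, empty).
Decompose tup/3: leaf(times(n, 6)) = X,  3 = 3,  empty = empty.
Bind X := leaf(times(n, 6)); no other remaining equation mentions X. Substituting into the earlier bindings gives S := leaf(leaf(times(m, leaf(times(n, 6))))), M := times(7, leaf(leaf(times(m, leaf(times(n, 6)))))), P := leaf(times(m, leaf(times(n, 6)))).
Delete trivial equation 3 = 3.
Delete trivial equation empty = empty.
Delete trivial equation times(empty, n) = times(empty, n).
MGU = { S := leaf(leaf(times(m, leaf(times(n, 6))))), M := times(7, leaf(leaf(times(m, leaf(times(n, 6)))))), X2 := leaf(times(n, 6)), P := leaf(times(m, leaf(times(n, 6)))), X := leaf(times(n, 6)) }, so M := times(7, leaf(leaf(times(m, leaf(times(n, 6)))))).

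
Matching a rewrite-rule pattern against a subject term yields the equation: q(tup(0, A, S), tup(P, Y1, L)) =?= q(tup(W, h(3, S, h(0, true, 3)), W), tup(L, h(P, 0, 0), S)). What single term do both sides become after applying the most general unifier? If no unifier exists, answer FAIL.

Decompose q/2: tup(0, A, S) =?= tup(W, h(3, S, h(0, true, 3)), W),  tup(P, Y1, L) =?= tup(L, h(P, 0, 0), S).
Decompose tup/3: 0 =?= W,  A =?= h(3, S, h(0, true, 3)),  S =?= W.
Bind W := 0; substituting into the one remaining equation that mentions W gives: S =?= 0.
Bind A := h(3, S, h(0, true, 3)); no other remaining equation mentions A.
Bind S := 0; substituting into the remaining equation gives: tup(P, Y1, L) =?= tup(L, h(P, 0, 0), 0). Substituting into the earlier binding gives A := h(3, 0, h(0, true, 3)).
Decompose tup/3: P =?= L,  Y1 =?= h(P, 0, 0),  L =?= 0.
Bind P := L; substituting into the one remaining equation that mentions P gives: Y1 =?= h(L, 0, 0).
Bind Y1 := h(L, 0, 0); no other remaining equation mentions Y1.
Bind L := 0. Substituting into the earlier bindings gives P := 0, Y1 := h(0, 0, 0).
Applying the MGU to either side gives q(tup(0, h(3, 0, h(0, true, 3)), 0), tup(0, h(0, 0, 0), 0)).

q(tup(0, h(3, 0, h(0, true, 3)), 0), tup(0, h(0, 0, 0), 0))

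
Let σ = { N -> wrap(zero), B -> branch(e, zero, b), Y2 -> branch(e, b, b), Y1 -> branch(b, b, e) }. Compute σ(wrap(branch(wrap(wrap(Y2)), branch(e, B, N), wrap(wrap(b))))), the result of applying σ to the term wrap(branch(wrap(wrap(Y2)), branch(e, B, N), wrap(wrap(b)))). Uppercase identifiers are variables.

wrap(branch(wrap(wrap(branch(e, b, b))), branch(e, branch(e, zero, b), wrap(zero)), wrap(wrap(b))))

Replace each occurrence of N with wrap(zero).
Replace each occurrence of B with branch(e, zero, b).
Replace each occurrence of Y2 with branch(e, b, b).
Result: wrap(branch(wrap(wrap(branch(e, b, b))), branch(e, branch(e, zero, b), wrap(zero)), wrap(wrap(b)))).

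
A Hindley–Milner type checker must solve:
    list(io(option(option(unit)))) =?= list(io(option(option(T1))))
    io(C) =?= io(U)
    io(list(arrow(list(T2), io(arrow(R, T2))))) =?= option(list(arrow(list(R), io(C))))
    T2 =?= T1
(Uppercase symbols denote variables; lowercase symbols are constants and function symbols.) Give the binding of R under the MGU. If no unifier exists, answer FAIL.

FAIL

Decompose list/1: io(option(option(unit))) =?= io(option(option(T1))).
Decompose io/1: option(option(unit)) =?= option(option(T1)).
Decompose option/1: option(unit) =?= option(T1).
Decompose option/1: unit =?= T1.
Bind T1 := unit; substituting into the one remaining equation that mentions T1 gives: T2 =?= unit.
Decompose io/1: C =?= U.
Bind C := U; substituting into the one remaining equation that mentions C gives: io(list(arrow(list(T2), io(arrow(R, T2))))) =?= option(list(arrow(list(R), io(U)))).
Clash: head symbols differ (io/1 vs option/1); no unifier exists.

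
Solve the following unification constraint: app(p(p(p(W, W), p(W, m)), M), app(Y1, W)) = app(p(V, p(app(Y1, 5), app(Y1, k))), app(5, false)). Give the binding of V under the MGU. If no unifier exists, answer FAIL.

Decompose app/2: p(p(p(W, W), p(W, m)), M) = p(V, p(app(Y1, 5), app(Y1, k))),  app(Y1, W) = app(5, false).
Decompose p/2: p(p(W, W), p(W, m)) = V,  M = p(app(Y1, 5), app(Y1, k)).
Bind V := p(p(W, W), p(W, m)); no other remaining equation mentions V.
Bind M := p(app(Y1, 5), app(Y1, k)); no other remaining equation mentions M.
Decompose app/2: Y1 = 5,  W = false.
Bind Y1 := 5; no other remaining equation mentions Y1. Substituting into the earlier binding gives M := p(app(5, 5), app(5, k)).
Bind W := false. Substituting into the earlier binding gives V := p(p(false, false), p(false, m)).
MGU = { V -> p(p(false, false), p(false, m)), M -> p(app(5, 5), app(5, k)), Y1 -> 5, W -> false }, so V -> p(p(false, false), p(false, m)).

p(p(false, false), p(false, m))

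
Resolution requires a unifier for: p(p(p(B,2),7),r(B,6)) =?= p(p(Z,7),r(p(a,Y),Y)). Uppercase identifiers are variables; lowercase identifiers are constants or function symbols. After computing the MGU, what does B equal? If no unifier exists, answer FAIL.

p(a,6)

Decompose p/2: p(p(B,2),7) =?= p(Z,7),  r(B,6) =?= r(p(a,Y),Y).
Decompose p/2: p(B,2) =?= Z,  7 =?= 7.
Bind Z := p(B,2); no other remaining equation mentions Z.
Delete trivial equation 7 =?= 7.
Decompose r/2: B =?= p(a,Y),  6 =?= Y.
Bind B := p(a,Y); no other remaining equation mentions B. Substituting into the earlier binding gives Z := p(p(a,Y),2).
Bind Y := 6. Substituting into the earlier bindings gives Z := p(p(a,6),2), B := p(a,6).
MGU = { Z -> p(p(a,6),2), B -> p(a,6), Y -> 6 }, so B -> p(a,6).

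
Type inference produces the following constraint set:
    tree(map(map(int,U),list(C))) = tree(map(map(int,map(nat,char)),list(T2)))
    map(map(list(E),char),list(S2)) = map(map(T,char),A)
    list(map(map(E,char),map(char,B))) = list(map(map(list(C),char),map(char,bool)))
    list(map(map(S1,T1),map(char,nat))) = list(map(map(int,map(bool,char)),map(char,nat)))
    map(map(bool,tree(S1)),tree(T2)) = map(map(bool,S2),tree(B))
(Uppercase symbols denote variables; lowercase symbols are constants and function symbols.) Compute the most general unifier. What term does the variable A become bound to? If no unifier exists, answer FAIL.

Decompose tree/1: map(map(int,U),list(C)) = map(map(int,map(nat,char)),list(T2)).
Decompose map/2: map(int,U) = map(int,map(nat,char)),  list(C) = list(T2).
Decompose map/2: int = int,  U = map(nat,char).
Delete trivial equation int = int.
Bind U := map(nat,char); no other remaining equation mentions U.
Decompose list/1: C = T2.
Bind C := T2; substituting into the one remaining equation that mentions C gives: list(map(map(E,char),map(char,B))) = list(map(map(list(T2),char),map(char,bool))).
Decompose map/2: map(list(E),char) = map(T,char),  list(S2) = A.
Decompose map/2: list(E) = T,  char = char.
Bind T := list(E); no other remaining equation mentions T.
Delete trivial equation char = char.
Bind A := list(S2); no other remaining equation mentions A.
Decompose list/1: map(map(E,char),map(char,B)) = map(map(list(T2),char),map(char,bool)).
Decompose map/2: map(E,char) = map(list(T2),char),  map(char,B) = map(char,bool).
Decompose map/2: E = list(T2),  char = char.
Bind E := list(T2); no other remaining equation mentions E. Substituting into the earlier binding gives T := list(list(T2)).
Delete trivial equation char = char.
Decompose map/2: char = char,  B = bool.
Delete trivial equation char = char.
Bind B := bool; substituting into the one remaining equation that mentions B gives: map(map(bool,tree(S1)),tree(T2)) = map(map(bool,S2),tree(bool)).
Decompose list/1: map(map(S1,T1),map(char,nat)) = map(map(int,map(bool,char)),map(char,nat)).
Decompose map/2: map(S1,T1) = map(int,map(bool,char)),  map(char,nat) = map(char,nat).
Decompose map/2: S1 = int,  T1 = map(bool,char).
Bind S1 := int; substituting into the one remaining equation that mentions S1 gives: map(map(bool,tree(int)),tree(T2)) = map(map(bool,S2),tree(bool)).
Bind T1 := map(bool,char); no other remaining equation mentions T1.
Delete trivial equation map(char,nat) = map(char,nat).
Decompose map/2: map(bool,tree(int)) = map(bool,S2),  tree(T2) = tree(bool).
Decompose map/2: bool = bool,  tree(int) = S2.
Delete trivial equation bool = bool.
Bind S2 := tree(int); no other remaining equation mentions S2. Substituting into the earlier binding gives A := list(tree(int)).
Decompose tree/1: T2 = bool.
Bind T2 := bool. Substituting into the earlier bindings gives C := bool, T := list(list(bool)), E := list(bool).
MGU = { U -> map(nat,char), C -> bool, T -> list(list(bool)), A -> list(tree(int)), E -> list(bool), B -> bool, S1 -> int, T1 -> map(bool,char), S2 -> tree(int), T2 -> bool }, so A -> list(tree(int)).

list(tree(int))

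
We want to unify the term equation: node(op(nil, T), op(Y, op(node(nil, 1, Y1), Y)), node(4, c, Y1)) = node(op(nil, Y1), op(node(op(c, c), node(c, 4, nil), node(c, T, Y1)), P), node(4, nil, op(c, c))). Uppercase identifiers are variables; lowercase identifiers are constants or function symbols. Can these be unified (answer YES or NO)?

NO

Decompose node/3: op(nil, T) = op(nil, Y1),  op(Y, op(node(nil, 1, Y1), Y)) = op(node(op(c, c), node(c, 4, nil), node(c, T, Y1)), P),  node(4, c, Y1) = node(4, nil, op(c, c)).
Decompose op/2: nil = nil,  T = Y1.
Delete trivial equation nil = nil.
Bind T := Y1; substituting into the one remaining equation that mentions T gives: op(Y, op(node(nil, 1, Y1), Y)) = op(node(op(c, c), node(c, 4, nil), node(c, Y1, Y1)), P).
Decompose op/2: Y = node(op(c, c), node(c, 4, nil), node(c, Y1, Y1)),  op(node(nil, 1, Y1), Y) = P.
Bind Y := node(op(c, c), node(c, 4, nil), node(c, Y1, Y1)); substituting into the one remaining equation that mentions Y gives: op(node(nil, 1, Y1), node(op(c, c), node(c, 4, nil), node(c, Y1, Y1))) = P.
Bind P := op(node(nil, 1, Y1), node(op(c, c), node(c, 4, nil), node(c, Y1, Y1))); no other remaining equation mentions P.
Decompose node/3: 4 = 4,  c = nil,  Y1 = op(c, c).
Delete trivial equation 4 = 4.
Clash: constants c and nil differ; no unifier exists.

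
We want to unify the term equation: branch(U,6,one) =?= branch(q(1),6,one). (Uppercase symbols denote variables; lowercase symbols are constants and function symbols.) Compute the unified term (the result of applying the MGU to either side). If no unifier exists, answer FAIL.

Decompose branch/3: U =?= q(1),  6 =?= 6,  one =?= one.
Bind U := q(1); no other remaining equation mentions U.
Delete trivial equation 6 =?= 6.
Delete trivial equation one =?= one.
Applying the MGU to either side gives branch(q(1),6,one).

branch(q(1),6,one)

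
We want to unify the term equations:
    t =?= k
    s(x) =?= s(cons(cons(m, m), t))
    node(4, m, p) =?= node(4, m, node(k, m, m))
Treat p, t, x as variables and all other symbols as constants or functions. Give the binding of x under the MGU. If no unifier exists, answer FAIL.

Bind t := k; substituting into the one remaining equation that mentions t gives: s(x) =?= s(cons(cons(m, m), k)).
Decompose s/1: x =?= cons(cons(m, m), k).
Bind x := cons(cons(m, m), k); no other remaining equation mentions x.
Decompose node/3: 4 =?= 4,  m =?= m,  p =?= node(k, m, m).
Delete trivial equation 4 =?= 4.
Delete trivial equation m =?= m.
Bind p := node(k, m, m).
MGU = { t -> k, x -> cons(cons(m, m), k), p -> node(k, m, m) }, so x -> cons(cons(m, m), k).

cons(cons(m, m), k)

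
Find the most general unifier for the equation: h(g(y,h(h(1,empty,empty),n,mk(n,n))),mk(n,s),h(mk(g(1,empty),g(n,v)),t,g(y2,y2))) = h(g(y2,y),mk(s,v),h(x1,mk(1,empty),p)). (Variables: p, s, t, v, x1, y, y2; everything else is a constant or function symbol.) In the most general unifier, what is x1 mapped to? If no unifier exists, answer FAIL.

Decompose h/3: g(y,h(h(1,empty,empty),n,mk(n,n))) = g(y2,y),  mk(n,s) = mk(s,v),  h(mk(g(1,empty),g(n,v)),t,g(y2,y2)) = h(x1,mk(1,empty),p).
Decompose g/2: y = y2,  h(h(1,empty,empty),n,mk(n,n)) = y.
Bind y := y2; substituting into the one remaining equation that mentions y gives: h(h(1,empty,empty),n,mk(n,n)) = y2.
Bind y2 := h(h(1,empty,empty),n,mk(n,n)); substituting into the one remaining equation that mentions y2 gives: h(mk(g(1,empty),g(n,v)),t,g(h(h(1,empty,empty),n,mk(n,n)),h(h(1,empty,empty),n,mk(n,n)))) = h(x1,mk(1,empty),p). Substituting into the earlier binding gives y := h(h(1,empty,empty),n,mk(n,n)).
Decompose mk/2: n = s,  s = v.
Bind s := n; substituting into the one remaining equation that mentions s gives: n = v.
Bind v := n; substituting into the remaining equation gives: h(mk(g(1,empty),g(n,n)),t,g(h(h(1,empty,empty),n,mk(n,n)),h(h(1,empty,empty),n,mk(n,n)))) = h(x1,mk(1,empty),p).
Decompose h/3: mk(g(1,empty),g(n,n)) = x1,  t = mk(1,empty),  g(h(h(1,empty,empty),n,mk(n,n)),h(h(1,empty,empty),n,mk(n,n))) = p.
Bind x1 := mk(g(1,empty),g(n,n)); no other remaining equation mentions x1.
Bind t := mk(1,empty); no other remaining equation mentions t.
Bind p := g(h(h(1,empty,empty),n,mk(n,n)),h(h(1,empty,empty),n,mk(n,n))).
MGU = { y -> h(h(1,empty,empty),n,mk(n,n)), y2 -> h(h(1,empty,empty),n,mk(n,n)), s -> n, v -> n, x1 -> mk(g(1,empty),g(n,n)), t -> mk(1,empty), p -> g(h(h(1,empty,empty),n,mk(n,n)),h(h(1,empty,empty),n,mk(n,n))) }, so x1 -> mk(g(1,empty),g(n,n)).

mk(g(1,empty),g(n,n))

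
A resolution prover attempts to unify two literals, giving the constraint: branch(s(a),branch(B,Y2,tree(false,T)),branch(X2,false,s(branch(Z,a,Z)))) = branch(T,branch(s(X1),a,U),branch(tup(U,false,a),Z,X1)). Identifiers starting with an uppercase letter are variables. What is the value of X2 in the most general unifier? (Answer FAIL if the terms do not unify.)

Decompose branch/3: s(a) = T,  branch(B,Y2,tree(false,T)) = branch(s(X1),a,U),  branch(X2,false,s(branch(Z,a,Z))) = branch(tup(U,false,a),Z,X1).
Bind T := s(a); substituting into the one remaining equation that mentions T gives: branch(B,Y2,tree(false,s(a))) = branch(s(X1),a,U).
Decompose branch/3: B = s(X1),  Y2 = a,  tree(false,s(a)) = U.
Bind B := s(X1); no other remaining equation mentions B.
Bind Y2 := a; no other remaining equation mentions Y2.
Bind U := tree(false,s(a)); substituting into the remaining equation gives: branch(X2,false,s(branch(Z,a,Z))) = branch(tup(tree(false,s(a)),false,a),Z,X1).
Decompose branch/3: X2 = tup(tree(false,s(a)),false,a),  false = Z,  s(branch(Z,a,Z)) = X1.
Bind X2 := tup(tree(false,s(a)),false,a); no other remaining equation mentions X2.
Bind Z := false; substituting into the remaining equation gives: s(branch(false,a,false)) = X1.
Bind X1 := s(branch(false,a,false)). Substituting into the earlier binding gives B := s(s(branch(false,a,false))).
MGU = { T -> s(a), B -> s(s(branch(false,a,false))), Y2 -> a, U -> tree(false,s(a)), X2 -> tup(tree(false,s(a)),false,a), Z -> false, X1 -> s(branch(false,a,false)) }, so X2 -> tup(tree(false,s(a)),false,a).

tup(tree(false,s(a)),false,a)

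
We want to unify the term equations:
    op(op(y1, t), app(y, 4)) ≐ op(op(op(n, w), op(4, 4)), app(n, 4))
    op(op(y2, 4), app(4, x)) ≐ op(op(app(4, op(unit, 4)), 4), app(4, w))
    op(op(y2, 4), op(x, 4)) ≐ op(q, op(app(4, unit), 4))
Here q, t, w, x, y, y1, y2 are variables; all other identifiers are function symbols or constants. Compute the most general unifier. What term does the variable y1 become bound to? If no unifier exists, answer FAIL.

Decompose op/2: op(y1, t) ≐ op(op(n, w), op(4, 4)),  app(y, 4) ≐ app(n, 4).
Decompose op/2: y1 ≐ op(n, w),  t ≐ op(4, 4).
Bind y1 := op(n, w); no other remaining equation mentions y1.
Bind t := op(4, 4); no other remaining equation mentions t.
Decompose app/2: y ≐ n,  4 ≐ 4.
Bind y := n; no other remaining equation mentions y.
Delete trivial equation 4 ≐ 4.
Decompose op/2: op(y2, 4) ≐ op(app(4, op(unit, 4)), 4),  app(4, x) ≐ app(4, w).
Decompose op/2: y2 ≐ app(4, op(unit, 4)),  4 ≐ 4.
Bind y2 := app(4, op(unit, 4)); substituting into the one remaining equation that mentions y2 gives: op(op(app(4, op(unit, 4)), 4), op(x, 4)) ≐ op(q, op(app(4, unit), 4)).
Delete trivial equation 4 ≐ 4.
Decompose app/2: 4 ≐ 4,  x ≐ w.
Delete trivial equation 4 ≐ 4.
Bind x := w; substituting into the remaining equation gives: op(op(app(4, op(unit, 4)), 4), op(w, 4)) ≐ op(q, op(app(4, unit), 4)).
Decompose op/2: op(app(4, op(unit, 4)), 4) ≐ q,  op(w, 4) ≐ op(app(4, unit), 4).
Bind q := op(app(4, op(unit, 4)), 4); no other remaining equation mentions q.
Decompose op/2: w ≐ app(4, unit),  4 ≐ 4.
Bind w := app(4, unit); no other remaining equation mentions w. Substituting into the earlier bindings gives y1 := op(n, app(4, unit)), x := app(4, unit).
Delete trivial equation 4 ≐ 4.
MGU = { y1 -> op(n, app(4, unit)), t -> op(4, 4), y -> n, y2 -> app(4, op(unit, 4)), x -> app(4, unit), q -> op(app(4, op(unit, 4)), 4), w -> app(4, unit) }, so y1 -> op(n, app(4, unit)).

op(n, app(4, unit))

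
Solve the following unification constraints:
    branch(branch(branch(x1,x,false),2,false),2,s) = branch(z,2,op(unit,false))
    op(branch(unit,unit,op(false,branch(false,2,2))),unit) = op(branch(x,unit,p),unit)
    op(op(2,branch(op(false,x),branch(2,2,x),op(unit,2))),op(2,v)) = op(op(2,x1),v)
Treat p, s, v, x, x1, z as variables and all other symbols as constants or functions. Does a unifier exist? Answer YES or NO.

NO

Decompose branch/3: branch(branch(x1,x,false),2,false) = z,  2 = 2,  s = op(unit,false).
Bind z := branch(branch(x1,x,false),2,false); no other remaining equation mentions z.
Delete trivial equation 2 = 2.
Bind s := op(unit,false); no other remaining equation mentions s.
Decompose op/2: branch(unit,unit,op(false,branch(false,2,2))) = branch(x,unit,p),  unit = unit.
Decompose branch/3: unit = x,  unit = unit,  op(false,branch(false,2,2)) = p.
Bind x := unit; substituting into the one remaining equation that mentions x gives: op(op(2,branch(op(false,unit),branch(2,2,unit),op(unit,2))),op(2,v)) = op(op(2,x1),v). Substituting into the earlier binding gives z := branch(branch(x1,unit,false),2,false).
Delete trivial equation unit = unit.
Bind p := op(false,branch(false,2,2)); no other remaining equation mentions p.
Delete trivial equation unit = unit.
Decompose op/2: op(2,branch(op(false,unit),branch(2,2,unit),op(unit,2))) = op(2,x1),  op(2,v) = v.
Decompose op/2: 2 = 2,  branch(op(false,unit),branch(2,2,unit),op(unit,2)) = x1.
Delete trivial equation 2 = 2.
Bind x1 := branch(op(false,unit),branch(2,2,unit),op(unit,2)); no other remaining equation mentions x1. Substituting into the earlier binding gives z := branch(branch(branch(op(false,unit),branch(2,2,unit),op(unit,2)),unit,false),2,false).
Occurs check fails: v occurs in op(2,v); the equation v = op(2,v) has no finite solution.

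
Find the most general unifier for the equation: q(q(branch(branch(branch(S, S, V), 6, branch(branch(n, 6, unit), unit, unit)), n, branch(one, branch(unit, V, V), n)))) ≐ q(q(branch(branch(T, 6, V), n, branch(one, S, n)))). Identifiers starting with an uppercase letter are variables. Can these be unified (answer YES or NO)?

Decompose q/1: q(branch(branch(branch(S, S, V), 6, branch(branch(n, 6, unit), unit, unit)), n, branch(one, branch(unit, V, V), n))) ≐ q(branch(branch(T, 6, V), n, branch(one, S, n))).
Decompose q/1: branch(branch(branch(S, S, V), 6, branch(branch(n, 6, unit), unit, unit)), n, branch(one, branch(unit, V, V), n)) ≐ branch(branch(T, 6, V), n, branch(one, S, n)).
Decompose branch/3: branch(branch(S, S, V), 6, branch(branch(n, 6, unit), unit, unit)) ≐ branch(T, 6, V),  n ≐ n,  branch(one, branch(unit, V, V), n) ≐ branch(one, S, n).
Decompose branch/3: branch(S, S, V) ≐ T,  6 ≐ 6,  branch(branch(n, 6, unit), unit, unit) ≐ V.
Bind T := branch(S, S, V); no other remaining equation mentions T.
Delete trivial equation 6 ≐ 6.
Bind V := branch(branch(n, 6, unit), unit, unit); substituting into the one remaining equation that mentions V gives: branch(one, branch(unit, branch(branch(n, 6, unit), unit, unit), branch(branch(n, 6, unit), unit, unit)), n) ≐ branch(one, S, n). Substituting into the earlier binding gives T := branch(S, S, branch(branch(n, 6, unit), unit, unit)).
Delete trivial equation n ≐ n.
Decompose branch/3: one ≐ one,  branch(unit, branch(branch(n, 6, unit), unit, unit), branch(branch(n, 6, unit), unit, unit)) ≐ S,  n ≐ n.
Delete trivial equation one ≐ one.
Bind S := branch(unit, branch(branch(n, 6, unit), unit, unit), branch(branch(n, 6, unit), unit, unit)); no other remaining equation mentions S. Substituting into the earlier binding gives T := branch(branch(unit, branch(branch(n, 6, unit), unit, unit), branch(branch(n, 6, unit), unit, unit)), branch(unit, branch(branch(n, 6, unit), unit, unit), branch(branch(n, 6, unit), unit, unit)), branch(branch(n, 6, unit), unit, unit)).
Delete trivial equation n ≐ n.
No equations remain and no clash or occurs-check failure arose, so a unifier exists.

YES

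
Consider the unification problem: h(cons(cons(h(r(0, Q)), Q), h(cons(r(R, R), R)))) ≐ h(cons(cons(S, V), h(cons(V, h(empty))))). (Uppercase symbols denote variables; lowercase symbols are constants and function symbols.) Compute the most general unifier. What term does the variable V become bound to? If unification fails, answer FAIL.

r(h(empty), h(empty))

Decompose h/1: cons(cons(h(r(0, Q)), Q), h(cons(r(R, R), R))) ≐ cons(cons(S, V), h(cons(V, h(empty)))).
Decompose cons/2: cons(h(r(0, Q)), Q) ≐ cons(S, V),  h(cons(r(R, R), R)) ≐ h(cons(V, h(empty))).
Decompose cons/2: h(r(0, Q)) ≐ S,  Q ≐ V.
Bind S := h(r(0, Q)); no other remaining equation mentions S.
Bind Q := V; no other remaining equation mentions Q. Substituting into the earlier binding gives S := h(r(0, V)).
Decompose h/1: cons(r(R, R), R) ≐ cons(V, h(empty)).
Decompose cons/2: r(R, R) ≐ V,  R ≐ h(empty).
Bind V := r(R, R); no other remaining equation mentions V. Substituting into the earlier bindings gives S := h(r(0, r(R, R))), Q := r(R, R).
Bind R := h(empty). Substituting into the earlier bindings gives S := h(r(0, r(h(empty), h(empty)))), Q := r(h(empty), h(empty)), V := r(h(empty), h(empty)).
MGU = { S := h(r(0, r(h(empty), h(empty)))), Q := r(h(empty), h(empty)), V := r(h(empty), h(empty)), R := h(empty) }, so V := r(h(empty), h(empty)).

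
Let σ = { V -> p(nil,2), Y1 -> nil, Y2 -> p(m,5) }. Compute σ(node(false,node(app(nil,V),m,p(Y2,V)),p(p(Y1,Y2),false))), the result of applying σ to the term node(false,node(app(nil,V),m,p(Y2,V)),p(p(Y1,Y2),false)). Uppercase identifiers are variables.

Replace each occurrence of V with p(nil,2).
Replace each occurrence of Y1 with nil.
Replace each occurrence of Y2 with p(m,5).
Result: node(false,node(app(nil,p(nil,2)),m,p(p(m,5),p(nil,2))),p(p(nil,p(m,5)),false)).

node(false,node(app(nil,p(nil,2)),m,p(p(m,5),p(nil,2))),p(p(nil,p(m,5)),false))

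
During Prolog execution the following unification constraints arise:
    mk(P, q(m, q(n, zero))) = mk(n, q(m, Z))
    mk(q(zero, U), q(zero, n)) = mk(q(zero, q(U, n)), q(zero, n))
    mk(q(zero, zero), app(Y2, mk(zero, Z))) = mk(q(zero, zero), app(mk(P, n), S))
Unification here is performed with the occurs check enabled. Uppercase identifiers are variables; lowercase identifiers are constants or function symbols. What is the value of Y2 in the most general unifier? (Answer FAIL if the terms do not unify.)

FAIL

Decompose mk/2: P = n,  q(m, q(n, zero)) = q(m, Z).
Bind P := n; substituting into the one remaining equation that mentions P gives: mk(q(zero, zero), app(Y2, mk(zero, Z))) = mk(q(zero, zero), app(mk(n, n), S)).
Decompose q/2: m = m,  q(n, zero) = Z.
Delete trivial equation m = m.
Bind Z := q(n, zero); substituting into the one remaining equation that mentions Z gives: mk(q(zero, zero), app(Y2, mk(zero, q(n, zero)))) = mk(q(zero, zero), app(mk(n, n), S)).
Decompose mk/2: q(zero, U) = q(zero, q(U, n)),  q(zero, n) = q(zero, n).
Decompose q/2: zero = zero,  U = q(U, n).
Delete trivial equation zero = zero.
Occurs check fails: U occurs in q(U, n); the equation U = q(U, n) has no finite solution.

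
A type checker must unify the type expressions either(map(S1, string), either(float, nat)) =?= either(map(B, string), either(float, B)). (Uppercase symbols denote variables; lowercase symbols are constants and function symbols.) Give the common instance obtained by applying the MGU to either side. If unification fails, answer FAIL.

either(map(nat, string), either(float, nat))

Decompose either/2: map(S1, string) =?= map(B, string),  either(float, nat) =?= either(float, B).
Decompose map/2: S1 =?= B,  string =?= string.
Bind S1 := B; no other remaining equation mentions S1.
Delete trivial equation string =?= string.
Decompose either/2: float =?= float,  nat =?= B.
Delete trivial equation float =?= float.
Bind B := nat. Substituting into the earlier binding gives S1 := nat.
Applying the MGU to either side gives either(map(nat, string), either(float, nat)).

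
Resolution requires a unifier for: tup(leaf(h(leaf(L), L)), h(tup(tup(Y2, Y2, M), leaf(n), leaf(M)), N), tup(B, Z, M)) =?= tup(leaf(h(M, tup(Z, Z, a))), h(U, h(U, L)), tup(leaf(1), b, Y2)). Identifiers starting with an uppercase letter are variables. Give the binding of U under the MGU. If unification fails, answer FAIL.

tup(tup(leaf(tup(b, b, a)), leaf(tup(b, b, a)), leaf(tup(b, b, a))), leaf(n), leaf(leaf(tup(b, b, a))))

Decompose tup/3: leaf(h(leaf(L), L)) =?= leaf(h(M, tup(Z, Z, a))),  h(tup(tup(Y2, Y2, M), leaf(n), leaf(M)), N) =?= h(U, h(U, L)),  tup(B, Z, M) =?= tup(leaf(1), b, Y2).
Decompose leaf/1: h(leaf(L), L) =?= h(M, tup(Z, Z, a)).
Decompose h/2: leaf(L) =?= M,  L =?= tup(Z, Z, a).
Bind M := leaf(L); substituting into the 2 remaining equations that mention M gives: h(tup(tup(Y2, Y2, leaf(L)), leaf(n), leaf(leaf(L))), N) =?= h(U, h(U, L)),  tup(B, Z, leaf(L)) =?= tup(leaf(1), b, Y2).
Bind L := tup(Z, Z, a); substituting into the remaining equations gives: h(tup(tup(Y2, Y2, leaf(tup(Z, Z, a))), leaf(n), leaf(leaf(tup(Z, Z, a)))), N) =?= h(U, h(U, tup(Z, Z, a))),  tup(B, Z, leaf(tup(Z, Z, a))) =?= tup(leaf(1), b, Y2). Substituting into the earlier binding gives M := leaf(tup(Z, Z, a)).
Decompose h/2: tup(tup(Y2, Y2, leaf(tup(Z, Z, a))), leaf(n), leaf(leaf(tup(Z, Z, a)))) =?= U,  N =?= h(U, tup(Z, Z, a)).
Bind U := tup(tup(Y2, Y2, leaf(tup(Z, Z, a))), leaf(n), leaf(leaf(tup(Z, Z, a)))); substituting into the one remaining equation that mentions U gives: N =?= h(tup(tup(Y2, Y2, leaf(tup(Z, Z, a))), leaf(n), leaf(leaf(tup(Z, Z, a)))), tup(Z, Z, a)).
Bind N := h(tup(tup(Y2, Y2, leaf(tup(Z, Z, a))), leaf(n), leaf(leaf(tup(Z, Z, a)))), tup(Z, Z, a)); no other remaining equation mentions N.
Decompose tup/3: B =?= leaf(1),  Z =?= b,  leaf(tup(Z, Z, a)) =?= Y2.
Bind B := leaf(1); no other remaining equation mentions B.
Bind Z := b; substituting into the remaining equation gives: leaf(tup(b, b, a)) =?= Y2. Substituting into the earlier bindings gives M := leaf(tup(b, b, a)), L := tup(b, b, a), U := tup(tup(Y2, Y2, leaf(tup(b, b, a))), leaf(n), leaf(leaf(tup(b, b, a)))), N := h(tup(tup(Y2, Y2, leaf(tup(b, b, a))), leaf(n), leaf(leaf(tup(b, b, a)))), tup(b, b, a)).
Bind Y2 := leaf(tup(b, b, a)). Substituting into the earlier bindings gives U := tup(tup(leaf(tup(b, b, a)), leaf(tup(b, b, a)), leaf(tup(b, b, a))), leaf(n), leaf(leaf(tup(b, b, a)))), N := h(tup(tup(leaf(tup(b, b, a)), leaf(tup(b, b, a)), leaf(tup(b, b, a))), leaf(n), leaf(leaf(tup(b, b, a)))), tup(b, b, a)).
MGU = { M := leaf(tup(b, b, a)), L := tup(b, b, a), U := tup(tup(leaf(tup(b, b, a)), leaf(tup(b, b, a)), leaf(tup(b, b, a))), leaf(n), leaf(leaf(tup(b, b, a)))), N := h(tup(tup(leaf(tup(b, b, a)), leaf(tup(b, b, a)), leaf(tup(b, b, a))), leaf(n), leaf(leaf(tup(b, b, a)))), tup(b, b, a)), B := leaf(1), Z := b, Y2 := leaf(tup(b, b, a)) }, so U := tup(tup(leaf(tup(b, b, a)), leaf(tup(b, b, a)), leaf(tup(b, b, a))), leaf(n), leaf(leaf(tup(b, b, a)))).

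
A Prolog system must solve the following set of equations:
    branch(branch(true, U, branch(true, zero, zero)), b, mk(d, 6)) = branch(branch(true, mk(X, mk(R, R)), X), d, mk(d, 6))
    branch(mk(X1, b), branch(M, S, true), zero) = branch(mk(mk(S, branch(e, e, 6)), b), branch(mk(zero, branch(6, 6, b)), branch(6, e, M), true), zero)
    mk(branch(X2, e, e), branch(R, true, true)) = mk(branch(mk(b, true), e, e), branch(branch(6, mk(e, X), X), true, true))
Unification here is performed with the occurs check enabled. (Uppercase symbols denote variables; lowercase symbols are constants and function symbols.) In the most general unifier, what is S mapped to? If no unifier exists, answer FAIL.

Decompose branch/3: branch(true, U, branch(true, zero, zero)) = branch(true, mk(X, mk(R, R)), X),  b = d,  mk(d, 6) = mk(d, 6).
Decompose branch/3: true = true,  U = mk(X, mk(R, R)),  branch(true, zero, zero) = X.
Delete trivial equation true = true.
Bind U := mk(X, mk(R, R)); no other remaining equation mentions U.
Bind X := branch(true, zero, zero); substituting into the one remaining equation that mentions X gives: mk(branch(X2, e, e), branch(R, true, true)) = mk(branch(mk(b, true), e, e), branch(branch(6, mk(e, branch(true, zero, zero)), branch(true, zero, zero)), true, true)). Substituting into the earlier binding gives U := mk(branch(true, zero, zero), mk(R, R)).
Clash: constants b and d differ; no unifier exists.

FAIL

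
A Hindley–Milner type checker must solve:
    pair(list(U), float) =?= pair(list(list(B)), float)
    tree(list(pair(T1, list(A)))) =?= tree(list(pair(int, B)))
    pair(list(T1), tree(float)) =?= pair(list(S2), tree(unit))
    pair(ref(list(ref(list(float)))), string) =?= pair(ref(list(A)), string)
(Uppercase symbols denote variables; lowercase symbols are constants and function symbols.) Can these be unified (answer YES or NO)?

Decompose pair/2: list(U) =?= list(list(B)),  float =?= float.
Decompose list/1: U =?= list(B).
Bind U := list(B); no other remaining equation mentions U.
Delete trivial equation float =?= float.
Decompose tree/1: list(pair(T1, list(A))) =?= list(pair(int, B)).
Decompose list/1: pair(T1, list(A)) =?= pair(int, B).
Decompose pair/2: T1 =?= int,  list(A) =?= B.
Bind T1 := int; substituting into the one remaining equation that mentions T1 gives: pair(list(int), tree(float)) =?= pair(list(S2), tree(unit)).
Bind B := list(A); no other remaining equation mentions B. Substituting into the earlier binding gives U := list(list(A)).
Decompose pair/2: list(int) =?= list(S2),  tree(float) =?= tree(unit).
Decompose list/1: int =?= S2.
Bind S2 := int; no other remaining equation mentions S2.
Decompose tree/1: float =?= unit.
Clash: constants float and unit differ; no unifier exists.

NO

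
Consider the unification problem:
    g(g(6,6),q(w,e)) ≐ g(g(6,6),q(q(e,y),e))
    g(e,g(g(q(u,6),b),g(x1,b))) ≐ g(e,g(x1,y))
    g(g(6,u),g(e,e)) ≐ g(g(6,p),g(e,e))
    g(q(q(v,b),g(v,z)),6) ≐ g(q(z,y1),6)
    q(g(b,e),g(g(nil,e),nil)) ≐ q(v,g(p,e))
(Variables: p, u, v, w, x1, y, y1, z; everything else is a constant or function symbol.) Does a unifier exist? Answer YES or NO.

Decompose g/2: g(6,6) ≐ g(6,6),  q(w,e) ≐ q(q(e,y),e).
Delete trivial equation g(6,6) ≐ g(6,6).
Decompose q/2: w ≐ q(e,y),  e ≐ e.
Bind w := q(e,y); no other remaining equation mentions w.
Delete trivial equation e ≐ e.
Decompose g/2: e ≐ e,  g(g(q(u,6),b),g(x1,b)) ≐ g(x1,y).
Delete trivial equation e ≐ e.
Decompose g/2: g(q(u,6),b) ≐ x1,  g(x1,b) ≐ y.
Bind x1 := g(q(u,6),b); substituting into the one remaining equation that mentions x1 gives: g(g(q(u,6),b),b) ≐ y.
Bind y := g(g(q(u,6),b),b); no other remaining equation mentions y. Substituting into the earlier binding gives w := q(e,g(g(q(u,6),b),b)).
Decompose g/2: g(6,u) ≐ g(6,p),  g(e,e) ≐ g(e,e).
Decompose g/2: 6 ≐ 6,  u ≐ p.
Delete trivial equation 6 ≐ 6.
Bind u := p; no other remaining equation mentions u. Substituting into the earlier bindings gives w := q(e,g(g(q(p,6),b),b)), x1 := g(q(p,6),b), y := g(g(q(p,6),b),b).
Delete trivial equation g(e,e) ≐ g(e,e).
Decompose g/2: q(q(v,b),g(v,z)) ≐ q(z,y1),  6 ≐ 6.
Decompose q/2: q(v,b) ≐ z,  g(v,z) ≐ y1.
Bind z := q(v,b); substituting into the one remaining equation that mentions z gives: g(v,q(v,b)) ≐ y1.
Bind y1 := g(v,q(v,b)); no other remaining equation mentions y1.
Delete trivial equation 6 ≐ 6.
Decompose q/2: g(b,e) ≐ v,  g(g(nil,e),nil) ≐ g(p,e).
Bind v := g(b,e); no other remaining equation mentions v. Substituting into the earlier bindings gives z := q(g(b,e),b), y1 := g(g(b,e),q(g(b,e),b)).
Decompose g/2: g(nil,e) ≐ p,  nil ≐ e.
Bind p := g(nil,e); no other remaining equation mentions p. Substituting into the earlier bindings gives w := q(e,g(g(q(g(nil,e),6),b),b)), x1 := g(q(g(nil,e),6),b), y := g(g(q(g(nil,e),6),b),b), u := g(nil,e).
Clash: constants nil and e differ; no unifier exists.

NO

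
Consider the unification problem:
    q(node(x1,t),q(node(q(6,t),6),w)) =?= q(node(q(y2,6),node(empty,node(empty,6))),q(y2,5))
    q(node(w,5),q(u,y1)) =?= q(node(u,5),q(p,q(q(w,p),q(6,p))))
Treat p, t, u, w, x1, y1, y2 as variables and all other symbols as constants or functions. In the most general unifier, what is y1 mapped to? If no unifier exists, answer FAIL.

Decompose q/2: node(x1,t) =?= node(q(y2,6),node(empty,node(empty,6))),  q(node(q(6,t),6),w) =?= q(y2,5).
Decompose node/2: x1 =?= q(y2,6),  t =?= node(empty,node(empty,6)).
Bind x1 := q(y2,6); no other remaining equation mentions x1.
Bind t := node(empty,node(empty,6)); substituting into the one remaining equation that mentions t gives: q(node(q(6,node(empty,node(empty,6))),6),w) =?= q(y2,5).
Decompose q/2: node(q(6,node(empty,node(empty,6))),6) =?= y2,  w =?= 5.
Bind y2 := node(q(6,node(empty,node(empty,6))),6); no other remaining equation mentions y2. Substituting into the earlier binding gives x1 := q(node(q(6,node(empty,node(empty,6))),6),6).
Bind w := 5; substituting into the remaining equation gives: q(node(5,5),q(u,y1)) =?= q(node(u,5),q(p,q(q(5,p),q(6,p)))).
Decompose q/2: node(5,5) =?= node(u,5),  q(u,y1) =?= q(p,q(q(5,p),q(6,p))).
Decompose node/2: 5 =?= u,  5 =?= 5.
Bind u := 5; substituting into the one remaining equation that mentions u gives: q(5,y1) =?= q(p,q(q(5,p),q(6,p))).
Delete trivial equation 5 =?= 5.
Decompose q/2: 5 =?= p,  y1 =?= q(q(5,p),q(6,p)).
Bind p := 5; substituting into the remaining equation gives: y1 =?= q(q(5,5),q(6,5)).
Bind y1 := q(q(5,5),q(6,5)).
MGU = { x1 ↦ q(node(q(6,node(empty,node(empty,6))),6),6), t ↦ node(empty,node(empty,6)), y2 ↦ node(q(6,node(empty,node(empty,6))),6), w ↦ 5, u ↦ 5, p ↦ 5, y1 ↦ q(q(5,5),q(6,5)) }, so y1 ↦ q(q(5,5),q(6,5)).

q(q(5,5),q(6,5))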